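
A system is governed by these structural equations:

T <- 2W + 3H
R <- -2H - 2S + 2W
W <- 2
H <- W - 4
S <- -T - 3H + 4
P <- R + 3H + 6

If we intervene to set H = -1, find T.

The intervention breaks the incoming arrows to H: H <- W - 4 no longer applies, and H = -1.
T = 2W + 3H  [with W=2, H=-1]  = 1

1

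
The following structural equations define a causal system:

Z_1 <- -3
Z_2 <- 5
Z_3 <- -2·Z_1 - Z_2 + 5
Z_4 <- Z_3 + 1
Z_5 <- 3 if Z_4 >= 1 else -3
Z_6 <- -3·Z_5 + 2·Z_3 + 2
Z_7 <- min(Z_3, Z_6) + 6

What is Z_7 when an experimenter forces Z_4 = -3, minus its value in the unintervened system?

1

The intervention breaks the incoming arrows to Z_4: Z_4 <- Z_3 + 1 no longer applies, and Z_4 = -3.
Z_3 = -2·Z_1 - Z_2 + 5  [with Z_1=-3, Z_2=5]  = 6
Z_5 = 3 if Z_4 >= 1 else -3  [with Z_4=-3]  = -3
Z_6 = -3·Z_5 + 2·Z_3 + 2  [with Z_5=-3, Z_3=6]  = 23
Z_7 = min(Z_3, Z_6) + 6  [with Z_3=6, Z_6=23]  = 12
Without intervention: Z_3 = -2·Z_1 - Z_2 + 5  [with Z_1=-3, Z_2=5]  = 6; Z_4 = Z_3 + 1  [with Z_3=6]  = 7; Z_5 = 3 if Z_4 >= 1 else -3  [with Z_4=7]  = 3; Z_6 = -3·Z_5 + 2·Z_3 + 2  [with Z_5=3, Z_3=6]  = 5; Z_7 = min(Z_3, Z_6) + 6  [with Z_3=6, Z_6=5]  = 11.
Change = 12 − 11 = 1.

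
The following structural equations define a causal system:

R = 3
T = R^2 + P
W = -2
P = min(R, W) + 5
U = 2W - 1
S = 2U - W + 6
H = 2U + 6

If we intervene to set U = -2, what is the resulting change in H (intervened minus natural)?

6

The intervention breaks the incoming arrows to U: U = 2W - 1 no longer applies, and U = -2.
H = 2U + 6  [with U=-2]  = 2
Without intervention: U = 2W - 1  [with W=-2]  = -5; H = 2U + 6  [with U=-5]  = -4.
Change = 2 − (-4) = 6.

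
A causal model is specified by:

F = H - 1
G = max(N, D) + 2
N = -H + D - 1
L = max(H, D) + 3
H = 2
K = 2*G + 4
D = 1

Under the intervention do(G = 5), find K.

Intervening sets G = 5 and removes its equation (G = max(N, D) + 2).
K = 2*G + 4  [with G=5]  = 14

14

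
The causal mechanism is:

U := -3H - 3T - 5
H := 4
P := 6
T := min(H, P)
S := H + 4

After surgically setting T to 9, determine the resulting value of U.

do(T=9) replaces the equation T := min(H, P) with the constant T = 9.
U = -3H - 3T - 5  [with H=4, T=9]  = -44

-44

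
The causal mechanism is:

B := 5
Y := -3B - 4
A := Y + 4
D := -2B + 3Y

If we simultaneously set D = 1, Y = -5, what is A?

-1

Setting D = 1, Y = -5 by intervention discards those variables' equations.
A = Y + 4  [with Y=-5]  = -1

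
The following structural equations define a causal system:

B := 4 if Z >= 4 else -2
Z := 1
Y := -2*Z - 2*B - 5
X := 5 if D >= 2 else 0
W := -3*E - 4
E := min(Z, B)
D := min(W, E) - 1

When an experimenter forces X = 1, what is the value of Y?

-3

Intervening sets X = 1 and removes its equation (X := 5 if D >= 2 else 0).
No directed path runs from X to Y, so Y keeps its natural value.
B = 4 if Z >= 4 else -2  [with Z=1]  = -2
Y = -2*Z - 2*B - 5  [with Z=1, B=-2]  = -3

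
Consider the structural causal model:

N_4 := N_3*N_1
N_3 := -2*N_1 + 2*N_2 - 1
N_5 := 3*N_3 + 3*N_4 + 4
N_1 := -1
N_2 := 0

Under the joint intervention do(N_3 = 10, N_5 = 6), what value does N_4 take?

The joint intervention fixes N_3 = 10, N_5 = 6, removing each variable's own equation.
N_4 = N_3*N_1  [with N_3=10, N_1=-1]  = -10

-10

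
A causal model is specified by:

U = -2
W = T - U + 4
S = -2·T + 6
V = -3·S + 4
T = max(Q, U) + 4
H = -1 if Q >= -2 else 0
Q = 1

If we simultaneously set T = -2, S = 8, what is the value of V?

-20

Under do(T = -2, S = 8), each intervened variable's structural equation is replaced by its fixed value.
V = -3·S + 4  [with S=8]  = -20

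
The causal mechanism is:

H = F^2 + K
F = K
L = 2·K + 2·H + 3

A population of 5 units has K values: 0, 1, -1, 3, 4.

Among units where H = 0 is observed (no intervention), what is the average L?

Observing H=0 restricts to units where H's equation naturally yields 0: K ∈ {0, -1}. In that subpopulation L = 3, 1, mean 2.

2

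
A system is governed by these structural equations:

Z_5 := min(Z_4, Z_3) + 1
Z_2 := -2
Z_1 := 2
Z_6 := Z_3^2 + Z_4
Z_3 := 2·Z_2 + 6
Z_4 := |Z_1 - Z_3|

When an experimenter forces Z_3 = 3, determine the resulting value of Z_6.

The intervention breaks the incoming arrows to Z_3: Z_3 := 2·Z_2 + 6 no longer applies, and Z_3 = 3.
Z_4 = |Z_1 - Z_3|  [with Z_1=2, Z_3=3]  = 1
Z_6 = Z_3^2 + Z_4  [with Z_3=3, Z_4=1]  = 10

10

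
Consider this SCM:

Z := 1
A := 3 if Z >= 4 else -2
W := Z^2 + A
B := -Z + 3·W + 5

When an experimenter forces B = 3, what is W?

Under do(B=3), the mechanism B := -Z + 3·W + 5 is discarded; B is fixed at 3.
Since W is not a descendant of the intervened variable, it is unaffected.
A = 3 if Z >= 4 else -2  [with Z=1]  = -2
W = Z^2 + A  [with Z=1, A=-2]  = -1

-1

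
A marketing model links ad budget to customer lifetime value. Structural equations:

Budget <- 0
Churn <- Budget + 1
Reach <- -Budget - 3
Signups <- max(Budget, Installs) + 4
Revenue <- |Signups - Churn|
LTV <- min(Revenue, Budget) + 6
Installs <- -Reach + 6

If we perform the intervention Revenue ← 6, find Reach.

-3

do(Revenue=6) replaces the equation Revenue <- |Signups - Churn| with the constant Revenue = 6.
Reach is not downstream of the intervention, so its value is determined by the original equations.
Reach = -Budget - 3  [with Budget=0]  = -3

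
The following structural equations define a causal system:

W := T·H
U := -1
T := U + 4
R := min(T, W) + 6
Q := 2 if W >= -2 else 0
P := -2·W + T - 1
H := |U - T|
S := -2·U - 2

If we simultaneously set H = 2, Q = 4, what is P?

Under do(H = 2, Q = 4), each intervened variable's structural equation is replaced by its fixed value.
T = U + 4  [with U=-1]  = 3
W = T·H  [with T=3, H=2]  = 6
P = -2·W + T - 1  [with W=6, T=3]  = -10

-10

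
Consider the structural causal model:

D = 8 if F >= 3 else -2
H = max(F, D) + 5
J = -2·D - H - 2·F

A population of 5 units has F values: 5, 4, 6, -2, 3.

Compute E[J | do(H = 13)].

The intervention sets H=13 in all 5 units regardless of F. Recomputing J per unit gives -39, -37, -41, -5, -35; average -31.4.

-31.4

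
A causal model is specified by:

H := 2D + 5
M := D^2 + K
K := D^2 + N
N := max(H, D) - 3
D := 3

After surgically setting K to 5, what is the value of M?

14

Intervening sets K = 5 and removes its equation (K := D^2 + N).
M = D^2 + K  [with D=3, K=5]  = 14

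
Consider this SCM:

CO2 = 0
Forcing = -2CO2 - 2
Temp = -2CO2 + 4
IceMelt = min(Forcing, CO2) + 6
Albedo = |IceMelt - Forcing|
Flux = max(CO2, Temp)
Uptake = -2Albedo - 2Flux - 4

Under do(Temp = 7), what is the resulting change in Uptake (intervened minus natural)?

The intervention breaks the incoming arrows to Temp: Temp = -2CO2 + 4 no longer applies, and Temp = 7.
Forcing = -2CO2 - 2  [with CO2=0]  = -2
IceMelt = min(Forcing, CO2) + 6  [with Forcing=-2, CO2=0]  = 4
Albedo = |IceMelt - Forcing|  [with IceMelt=4, Forcing=-2]  = 6
Flux = max(CO2, Temp)  [with CO2=0, Temp=7]  = 7
Uptake = -2Albedo - 2Flux - 4  [with Albedo=6, Flux=7]  = -30
Without intervention: Forcing = -2CO2 - 2  [with CO2=0]  = -2; Temp = -2CO2 + 4  [with CO2=0]  = 4; IceMelt = min(Forcing, CO2) + 6  [with Forcing=-2, CO2=0]  = 4; Albedo = |IceMelt - Forcing|  [with IceMelt=4, Forcing=-2]  = 6; Flux = max(CO2, Temp)  [with CO2=0, Temp=4]  = 4; Uptake = -2Albedo - 2Flux - 4  [with Albedo=6, Flux=4]  = -24.
Change = -30 − (-24) = -6.

-6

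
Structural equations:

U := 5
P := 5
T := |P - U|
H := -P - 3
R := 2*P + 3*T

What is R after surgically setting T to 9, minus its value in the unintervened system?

27

do(T=9) replaces the equation T := |P - U| with the constant T = 9.
R = 2*P + 3*T  [with P=5, T=9]  = 37
Without intervention: T = |P - U|  [with P=5, U=5]  = 0; R = 2*P + 3*T  [with P=5, T=0]  = 10.
Change = 37 − 10 = 27.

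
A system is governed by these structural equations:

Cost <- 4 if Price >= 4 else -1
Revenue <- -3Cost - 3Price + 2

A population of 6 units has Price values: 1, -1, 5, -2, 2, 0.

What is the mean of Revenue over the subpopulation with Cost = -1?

E[Revenue|Cost=-1] averages over only the 5 units with Cost=-1 (Price = 1, -1, -2, 2, 0): Revenue = 2, 8, 11, -1, 5, mean 5.

5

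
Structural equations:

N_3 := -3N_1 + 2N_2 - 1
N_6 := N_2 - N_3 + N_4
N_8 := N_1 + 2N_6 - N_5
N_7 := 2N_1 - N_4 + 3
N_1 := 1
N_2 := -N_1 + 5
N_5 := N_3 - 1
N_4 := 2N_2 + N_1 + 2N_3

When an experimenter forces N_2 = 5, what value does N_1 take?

1

Under do(N_2=5), the mechanism N_2 := -N_1 + 5 is discarded; N_2 is fixed at 5.
N_1 is not downstream of the intervention, so its value is determined by the original equations.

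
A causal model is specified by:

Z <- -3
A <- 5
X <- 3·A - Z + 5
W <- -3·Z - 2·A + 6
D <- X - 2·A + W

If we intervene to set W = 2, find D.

15

Intervening sets W = 2 and removes its equation (W <- -3·Z - 2·A + 6).
X = 3·A - Z + 5  [with A=5, Z=-3]  = 23
D = X - 2·A + W  [with X=23, A=5, W=2]  = 15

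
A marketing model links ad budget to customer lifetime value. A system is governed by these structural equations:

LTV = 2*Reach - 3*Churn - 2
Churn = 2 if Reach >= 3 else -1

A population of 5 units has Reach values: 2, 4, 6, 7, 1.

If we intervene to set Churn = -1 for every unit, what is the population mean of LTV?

Every unit gets Churn=-1 under the intervention. LTV values become 5, 9, 13, 15, 3; E[LTV|do(Churn=-1)] = 9.

9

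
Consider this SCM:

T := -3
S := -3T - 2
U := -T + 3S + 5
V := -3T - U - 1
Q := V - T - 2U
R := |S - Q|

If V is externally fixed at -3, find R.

65

Under do(V=-3), the mechanism V := -3T - U - 1 is discarded; V is fixed at -3.
S = -3T - 2  [with T=-3]  = 7
U = -T + 3S + 5  [with T=-3, S=7]  = 29
Q = V - T - 2U  [with V=-3, T=-3, U=29]  = -58
R = |S - Q|  [with S=7, Q=-58]  = 65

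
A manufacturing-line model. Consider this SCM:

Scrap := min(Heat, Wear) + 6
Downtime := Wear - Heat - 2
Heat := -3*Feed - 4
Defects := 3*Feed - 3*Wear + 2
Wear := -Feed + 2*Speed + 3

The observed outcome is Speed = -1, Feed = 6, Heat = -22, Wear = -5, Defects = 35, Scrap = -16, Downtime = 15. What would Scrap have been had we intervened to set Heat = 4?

The intervention breaks the incoming arrows to Heat: Heat := -3*Feed - 4 no longer applies, and Heat = 4.
Wear = -Feed + 2*Speed + 3  [with Feed=6, Speed=-1]  = -5
Scrap = min(Heat, Wear) + 6  [with Heat=4, Wear=-5]  = 1

1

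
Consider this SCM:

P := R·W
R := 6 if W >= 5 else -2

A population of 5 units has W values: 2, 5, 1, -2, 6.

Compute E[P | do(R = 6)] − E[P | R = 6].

do(R=6) breaks R's dependence on W. With R=6 fixed, P across the units is 12, 30, 6, -12, 36, mean 14.4.
E[P|R=6] averages over only the 2 units with R=6 (W = 5, 6): P = 30, 36, mean 33.
Difference = 14.4 − 33 = -18.6.

-18.6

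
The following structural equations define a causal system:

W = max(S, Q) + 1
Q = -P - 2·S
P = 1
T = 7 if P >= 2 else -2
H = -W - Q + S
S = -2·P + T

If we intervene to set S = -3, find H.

-14

The intervention breaks the incoming arrows to S: S = -2·P + T no longer applies, and S = -3.
Q = -P - 2·S  [with P=1, S=-3]  = 5
W = max(S, Q) + 1  [with S=-3, Q=5]  = 6
H = -W - Q + S  [with W=6, Q=5, S=-3]  = -14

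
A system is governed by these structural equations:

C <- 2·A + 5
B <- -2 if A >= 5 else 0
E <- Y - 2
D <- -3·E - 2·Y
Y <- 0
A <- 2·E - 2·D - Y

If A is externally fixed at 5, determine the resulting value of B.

Intervening sets A = 5 and removes its equation (A <- 2·E - 2·D - Y).
B = -2 if A >= 5 else 0  [with A=5]  = -2

-2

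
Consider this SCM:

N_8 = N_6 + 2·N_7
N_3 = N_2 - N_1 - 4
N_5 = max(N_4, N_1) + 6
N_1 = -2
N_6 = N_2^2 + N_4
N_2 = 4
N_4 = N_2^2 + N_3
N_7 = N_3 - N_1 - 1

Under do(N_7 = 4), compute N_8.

42

do(N_7=4) replaces the equation N_7 = N_3 - N_1 - 1 with the constant N_7 = 4.
N_3 = N_2 - N_1 - 4  [with N_2=4, N_1=-2]  = 2
N_4 = N_2^2 + N_3  [with N_2=4, N_3=2]  = 18
N_6 = N_2^2 + N_4  [with N_2=4, N_4=18]  = 34
N_8 = N_6 + 2·N_7  [with N_6=34, N_7=4]  = 42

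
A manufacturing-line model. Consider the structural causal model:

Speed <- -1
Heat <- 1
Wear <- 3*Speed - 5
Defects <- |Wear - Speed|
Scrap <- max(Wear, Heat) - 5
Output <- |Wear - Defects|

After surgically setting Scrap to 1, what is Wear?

do(Scrap=1) replaces the equation Scrap <- max(Wear, Heat) - 5 with the constant Scrap = 1.
Wear is not downstream of the intervention, so its value is determined by the original equations.
Wear = 3*Speed - 5  [with Speed=-1]  = -8

-8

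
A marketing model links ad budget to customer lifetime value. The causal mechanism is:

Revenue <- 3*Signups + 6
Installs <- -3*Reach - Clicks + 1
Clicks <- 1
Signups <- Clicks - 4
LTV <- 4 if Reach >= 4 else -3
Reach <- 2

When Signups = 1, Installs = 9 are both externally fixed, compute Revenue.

The joint intervention fixes Signups = 1, Installs = 9, removing each variable's own equation.
Revenue = 3*Signups + 6  [with Signups=1]  = 9

9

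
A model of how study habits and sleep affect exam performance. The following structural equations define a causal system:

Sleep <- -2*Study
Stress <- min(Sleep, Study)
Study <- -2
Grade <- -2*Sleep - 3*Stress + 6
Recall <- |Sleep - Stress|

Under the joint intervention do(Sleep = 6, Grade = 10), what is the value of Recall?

8

The joint intervention fixes Sleep = 6, Grade = 10, removing each variable's own equation.
Stress = min(Sleep, Study)  [with Sleep=6, Study=-2]  = -2
Recall = |Sleep - Stress|  [with Sleep=6, Stress=-2]  = 8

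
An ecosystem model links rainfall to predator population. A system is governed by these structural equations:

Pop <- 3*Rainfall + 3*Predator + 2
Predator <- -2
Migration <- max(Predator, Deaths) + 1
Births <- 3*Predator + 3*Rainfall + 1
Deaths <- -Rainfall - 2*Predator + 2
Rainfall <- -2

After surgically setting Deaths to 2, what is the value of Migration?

3

Intervening sets Deaths = 2 and removes its equation (Deaths <- -Rainfall - 2*Predator + 2).
Migration = max(Predator, Deaths) + 1  [with Predator=-2, Deaths=2]  = 3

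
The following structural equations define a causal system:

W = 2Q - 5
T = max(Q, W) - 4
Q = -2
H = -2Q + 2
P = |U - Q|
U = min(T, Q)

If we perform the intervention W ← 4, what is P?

0

Under do(W=4), the mechanism W = 2Q - 5 is discarded; W is fixed at 4.
T = max(Q, W) - 4  [with Q=-2, W=4]  = 0
U = min(T, Q)  [with T=0, Q=-2]  = -2
P = |U - Q|  [with U=-2, Q=-2]  = 0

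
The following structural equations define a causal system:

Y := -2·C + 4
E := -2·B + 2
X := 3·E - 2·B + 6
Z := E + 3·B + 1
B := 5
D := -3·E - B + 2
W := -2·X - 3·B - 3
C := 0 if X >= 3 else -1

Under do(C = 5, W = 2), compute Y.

-6

The joint intervention fixes C = 5, W = 2, removing each variable's own equation.
Y = -2·C + 4  [with C=5]  = -6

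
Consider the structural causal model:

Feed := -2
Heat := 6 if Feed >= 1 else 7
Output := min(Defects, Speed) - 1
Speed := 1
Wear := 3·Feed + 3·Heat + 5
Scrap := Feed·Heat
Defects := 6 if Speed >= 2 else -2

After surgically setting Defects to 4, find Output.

Under do(Defects=4), the mechanism Defects := 6 if Speed >= 2 else -2 is discarded; Defects is fixed at 4.
Output = min(Defects, Speed) - 1  [with Defects=4, Speed=1]  = 0

0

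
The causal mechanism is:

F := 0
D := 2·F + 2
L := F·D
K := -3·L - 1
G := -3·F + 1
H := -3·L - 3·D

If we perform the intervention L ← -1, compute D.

2

Under do(L=-1), the mechanism L := F·D is discarded; L is fixed at -1.
Since D is not a descendant of the intervened variable, it is unaffected.
D = 2·F + 2  [with F=0]  = 2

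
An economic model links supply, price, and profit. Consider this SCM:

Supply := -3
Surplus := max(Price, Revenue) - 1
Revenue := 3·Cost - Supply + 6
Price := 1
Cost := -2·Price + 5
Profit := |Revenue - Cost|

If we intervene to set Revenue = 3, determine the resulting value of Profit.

0

Intervening sets Revenue = 3 and removes its equation (Revenue := 3·Cost - Supply + 6).
Cost = -2·Price + 5  [with Price=1]  = 3
Profit = |Revenue - Cost|  [with Revenue=3, Cost=3]  = 0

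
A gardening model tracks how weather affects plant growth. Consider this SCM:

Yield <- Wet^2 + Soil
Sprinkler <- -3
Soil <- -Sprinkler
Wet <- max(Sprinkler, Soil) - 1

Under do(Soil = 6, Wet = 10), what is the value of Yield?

Setting Soil = 6, Wet = 10 by intervention discards those variables' equations.
Yield = Wet^2 + Soil  [with Wet=10, Soil=6]  = 106

106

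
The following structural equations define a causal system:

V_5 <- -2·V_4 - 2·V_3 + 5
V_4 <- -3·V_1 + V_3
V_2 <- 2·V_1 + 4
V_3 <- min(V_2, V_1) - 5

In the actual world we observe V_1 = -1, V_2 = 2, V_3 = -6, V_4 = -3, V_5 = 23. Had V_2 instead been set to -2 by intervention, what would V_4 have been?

-4

Under do(V_2=-2), the mechanism V_2 <- 2·V_1 + 4 is discarded; V_2 is fixed at -2.
V_3 = min(V_2, V_1) - 5  [with V_2=-2, V_1=-1]  = -7
V_4 = -3·V_1 + V_3  [with V_1=-1, V_3=-7]  = -4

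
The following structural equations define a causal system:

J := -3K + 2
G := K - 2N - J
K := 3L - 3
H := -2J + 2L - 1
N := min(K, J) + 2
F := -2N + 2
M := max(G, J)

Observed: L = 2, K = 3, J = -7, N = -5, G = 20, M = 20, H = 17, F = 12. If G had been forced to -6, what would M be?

The intervention breaks the incoming arrows to G: G := K - 2N - J no longer applies, and G = -6.
K = 3L - 3  [with L=2]  = 3
J = -3K + 2  [with K=3]  = -7
M = max(G, J)  [with G=-6, J=-7]  = -6

-6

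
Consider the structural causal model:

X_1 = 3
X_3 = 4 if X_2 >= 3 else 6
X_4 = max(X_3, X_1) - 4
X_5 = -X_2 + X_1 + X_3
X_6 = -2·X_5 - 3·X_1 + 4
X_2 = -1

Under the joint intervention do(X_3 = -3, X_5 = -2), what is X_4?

The joint intervention fixes X_3 = -3, X_5 = -2, removing each variable's own equation.
X_4 = max(X_3, X_1) - 4  [with X_3=-3, X_1=3]  = -1

-1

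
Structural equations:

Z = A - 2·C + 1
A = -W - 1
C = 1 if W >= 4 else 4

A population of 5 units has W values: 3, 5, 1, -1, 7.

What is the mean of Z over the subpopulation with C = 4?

Observing C=4 restricts to units where C's equation naturally yields 4: W ∈ {3, 1, -1}. In that subpopulation Z = -11, -9, -7, mean -9.

-9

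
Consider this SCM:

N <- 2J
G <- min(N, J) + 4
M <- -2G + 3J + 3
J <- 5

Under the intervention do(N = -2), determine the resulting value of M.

Under do(N=-2), the mechanism N <- 2J is discarded; N is fixed at -2.
G = min(N, J) + 4  [with N=-2, J=5]  = 2
M = -2G + 3J + 3  [with G=2, J=5]  = 14

14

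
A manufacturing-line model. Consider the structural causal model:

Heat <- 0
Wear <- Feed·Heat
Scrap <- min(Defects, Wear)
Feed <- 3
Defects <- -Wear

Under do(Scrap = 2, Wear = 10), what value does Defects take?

Under do(Scrap = 2, Wear = 10), each intervened variable's structural equation is replaced by its fixed value.
Defects = -Wear  [with Wear=10]  = -10

-10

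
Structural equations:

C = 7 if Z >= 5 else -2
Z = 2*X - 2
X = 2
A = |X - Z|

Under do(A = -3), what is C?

-2

The intervention breaks the incoming arrows to A: A = |X - Z| no longer applies, and A = -3.
C is not downstream of the intervention, so its value is determined by the original equations.
Z = 2*X - 2  [with X=2]  = 2
C = 7 if Z >= 5 else -2  [with Z=2]  = -2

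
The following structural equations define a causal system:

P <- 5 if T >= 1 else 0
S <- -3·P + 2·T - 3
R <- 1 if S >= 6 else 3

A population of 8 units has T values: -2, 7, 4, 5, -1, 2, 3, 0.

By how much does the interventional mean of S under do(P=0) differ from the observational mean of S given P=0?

6.5

do(P=0) breaks P's dependence on T. With P=0 fixed, S across the units is -7, 11, 5, 7, -5, 1, 3, -3, mean 1.5.
Conditioning on P=0 selects the 3 unit(s) with T ∈ {-2, -1, 0}. Their S values: -7, -5, -3. Mean = -5.
Difference = 1.5 − (-5) = 6.5.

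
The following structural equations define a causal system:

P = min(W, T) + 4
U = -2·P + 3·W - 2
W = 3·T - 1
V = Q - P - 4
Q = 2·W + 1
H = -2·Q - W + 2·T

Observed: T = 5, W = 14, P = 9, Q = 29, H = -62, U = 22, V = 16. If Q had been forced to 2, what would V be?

-11

The intervention breaks the incoming arrows to Q: Q = 2·W + 1 no longer applies, and Q = 2.
W = 3·T - 1  [with T=5]  = 14
P = min(W, T) + 4  [with W=14, T=5]  = 9
V = Q - P - 4  [with Q=2, P=9]  = -11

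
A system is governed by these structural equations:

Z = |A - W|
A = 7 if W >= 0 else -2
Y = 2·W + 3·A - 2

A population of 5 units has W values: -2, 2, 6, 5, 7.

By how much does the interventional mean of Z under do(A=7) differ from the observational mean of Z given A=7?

1.4

Under do(A=7), A's equation is replaced by A=7 for every unit. Per-unit Z: 9, 5, 1, 2, 0. Mean = 3.4.
Observing A=7 restricts to units where A's equation naturally yields 7: W ∈ {2, 6, 5, 7}. In that subpopulation Z = 5, 1, 2, 0, mean 2.
Difference = 3.4 − 2 = 1.4.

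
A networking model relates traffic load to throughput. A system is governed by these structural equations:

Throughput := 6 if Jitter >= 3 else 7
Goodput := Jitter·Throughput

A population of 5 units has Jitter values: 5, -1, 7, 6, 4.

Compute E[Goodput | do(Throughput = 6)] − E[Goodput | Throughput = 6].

-7.8

The intervention sets Throughput=6 in all 5 units regardless of Jitter. Recomputing Goodput per unit gives 30, -6, 42, 36, 24; average 25.2.
Observing Throughput=6 restricts to units where Throughput's equation naturally yields 6: Jitter ∈ {5, 7, 6, 4}. In that subpopulation Goodput = 30, 42, 36, 24, mean 33.
Difference = 25.2 − 33 = -7.8.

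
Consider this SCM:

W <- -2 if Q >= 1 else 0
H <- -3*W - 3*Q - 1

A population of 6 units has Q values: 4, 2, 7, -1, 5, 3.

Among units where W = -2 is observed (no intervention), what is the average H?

-7.6

Conditioning on W=-2 selects the 5 unit(s) with Q ∈ {4, 2, 7, 5, 3}. Their H values: -7, -1, -16, -10, -4. Mean = -7.6.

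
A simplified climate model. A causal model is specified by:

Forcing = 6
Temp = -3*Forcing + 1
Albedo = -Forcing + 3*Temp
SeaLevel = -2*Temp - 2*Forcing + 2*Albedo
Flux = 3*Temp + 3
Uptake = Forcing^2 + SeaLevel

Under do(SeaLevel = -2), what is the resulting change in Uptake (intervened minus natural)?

90

Under do(SeaLevel=-2), the mechanism SeaLevel = -2*Temp - 2*Forcing + 2*Albedo is discarded; SeaLevel is fixed at -2.
Uptake = Forcing^2 + SeaLevel  [with Forcing=6, SeaLevel=-2]  = 34
Without intervention: Temp = -3*Forcing + 1  [with Forcing=6]  = -17; Albedo = -Forcing + 3*Temp  [with Forcing=6, Temp=-17]  = -57; SeaLevel = -2*Temp - 2*Forcing + 2*Albedo  [with Temp=-17, Forcing=6, Albedo=-57]  = -92; Uptake = Forcing^2 + SeaLevel  [with Forcing=6, SeaLevel=-92]  = -56.
Change = 34 − (-56) = 90.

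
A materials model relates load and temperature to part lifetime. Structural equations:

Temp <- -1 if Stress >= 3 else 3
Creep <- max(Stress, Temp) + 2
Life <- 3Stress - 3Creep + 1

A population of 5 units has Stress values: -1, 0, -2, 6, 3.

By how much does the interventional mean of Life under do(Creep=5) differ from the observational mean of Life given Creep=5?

Every unit gets Creep=5 under the intervention. Life values become -17, -14, -20, 4, -5; E[Life|do(Creep=5)] = -10.4.
Observing Creep=5 restricts to units where Creep's equation naturally yields 5: Stress ∈ {-1, 0, -2, 3}. In that subpopulation Life = -17, -14, -20, -5, mean -14.
Difference = -10.4 − (-14) = 3.6.

3.6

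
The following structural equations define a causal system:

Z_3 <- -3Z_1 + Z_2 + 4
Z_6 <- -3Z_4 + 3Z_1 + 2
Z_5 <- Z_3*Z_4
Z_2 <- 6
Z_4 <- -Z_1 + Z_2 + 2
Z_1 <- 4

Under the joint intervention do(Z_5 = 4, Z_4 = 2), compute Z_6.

8

Setting Z_5 = 4, Z_4 = 2 by intervention discards those variables' equations.
Z_6 = -3Z_4 + 3Z_1 + 2  [with Z_4=2, Z_1=4]  = 8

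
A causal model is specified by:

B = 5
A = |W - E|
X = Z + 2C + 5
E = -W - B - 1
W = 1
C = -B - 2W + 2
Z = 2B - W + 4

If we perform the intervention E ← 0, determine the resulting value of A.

Intervening sets E = 0 and removes its equation (E = -W - B - 1).
A = |W - E|  [with W=1, E=0]  = 1

1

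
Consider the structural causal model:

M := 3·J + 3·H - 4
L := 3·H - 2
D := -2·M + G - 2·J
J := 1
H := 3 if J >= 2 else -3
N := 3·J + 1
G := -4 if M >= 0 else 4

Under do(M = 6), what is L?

The intervention breaks the incoming arrows to M: M := 3·J + 3·H - 4 no longer applies, and M = 6.
L is not downstream of the intervention, so its value is determined by the original equations.
H = 3 if J >= 2 else -3  [with J=1]  = -3
L = 3·H - 2  [with H=-3]  = -11

-11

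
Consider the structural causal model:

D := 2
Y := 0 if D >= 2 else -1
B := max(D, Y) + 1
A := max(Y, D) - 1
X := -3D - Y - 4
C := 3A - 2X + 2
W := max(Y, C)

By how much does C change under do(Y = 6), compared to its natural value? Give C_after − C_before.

24

Under do(Y=6), the mechanism Y := 0 if D >= 2 else -1 is discarded; Y is fixed at 6.
A = max(Y, D) - 1  [with Y=6, D=2]  = 5
X = -3D - Y - 4  [with D=2, Y=6]  = -16
C = 3A - 2X + 2  [with A=5, X=-16]  = 49
Without intervention: Y = 0 if D >= 2 else -1  [with D=2]  = 0; A = max(Y, D) - 1  [with Y=0, D=2]  = 1; X = -3D - Y - 4  [with D=2, Y=0]  = -10; C = 3A - 2X + 2  [with A=1, X=-10]  = 25.
Change = 49 − 25 = 24.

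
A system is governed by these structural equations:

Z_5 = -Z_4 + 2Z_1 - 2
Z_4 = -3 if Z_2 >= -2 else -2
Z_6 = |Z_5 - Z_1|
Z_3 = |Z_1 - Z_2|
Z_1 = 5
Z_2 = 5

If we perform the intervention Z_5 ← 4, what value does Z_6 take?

1

The intervention breaks the incoming arrows to Z_5: Z_5 = -Z_4 + 2Z_1 - 2 no longer applies, and Z_5 = 4.
Z_6 = |Z_5 - Z_1|  [with Z_5=4, Z_1=5]  = 1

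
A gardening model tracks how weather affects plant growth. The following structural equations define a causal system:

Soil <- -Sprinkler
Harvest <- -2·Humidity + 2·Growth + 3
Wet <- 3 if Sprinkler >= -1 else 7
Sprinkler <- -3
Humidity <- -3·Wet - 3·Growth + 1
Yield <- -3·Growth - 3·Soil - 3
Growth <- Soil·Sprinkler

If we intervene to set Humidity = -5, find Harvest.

Under do(Humidity=-5), the mechanism Humidity <- -3·Wet - 3·Growth + 1 is discarded; Humidity is fixed at -5.
Soil = -Sprinkler  [with Sprinkler=-3]  = 3
Growth = Soil·Sprinkler  [with Soil=3, Sprinkler=-3]  = -9
Harvest = -2·Humidity + 2·Growth + 3  [with Humidity=-5, Growth=-9]  = -5

-5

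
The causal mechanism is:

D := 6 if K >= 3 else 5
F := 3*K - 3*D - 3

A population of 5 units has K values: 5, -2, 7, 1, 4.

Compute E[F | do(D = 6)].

do(D=6) breaks D's dependence on K. With D=6 fixed, F across the units is -6, -27, 0, -18, -9, mean -12.

-12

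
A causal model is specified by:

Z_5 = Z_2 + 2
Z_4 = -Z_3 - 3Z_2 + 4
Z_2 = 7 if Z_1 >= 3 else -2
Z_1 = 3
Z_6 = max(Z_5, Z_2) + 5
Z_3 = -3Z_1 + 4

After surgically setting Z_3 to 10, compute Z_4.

-27

The intervention breaks the incoming arrows to Z_3: Z_3 = -3Z_1 + 4 no longer applies, and Z_3 = 10.
Z_2 = 7 if Z_1 >= 3 else -2  [with Z_1=3]  = 7
Z_4 = -Z_3 - 3Z_2 + 4  [with Z_3=10, Z_2=7]  = -27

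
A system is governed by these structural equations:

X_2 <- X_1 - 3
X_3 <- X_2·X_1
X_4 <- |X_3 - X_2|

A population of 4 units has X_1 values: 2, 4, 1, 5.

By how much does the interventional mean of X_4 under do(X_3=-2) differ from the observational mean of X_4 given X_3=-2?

1.5

Under do(X_3=-2), X_3's equation is replaced by X_3=-2 for every unit. Per-unit X_4: 1, 3, 0, 4. Mean = 2.
E[X_4|X_3=-2] averages over only the 2 units with X_3=-2 (X_1 = 2, 1): X_4 = 1, 0, mean 0.5.
Difference = 2 − 0.5 = 1.5.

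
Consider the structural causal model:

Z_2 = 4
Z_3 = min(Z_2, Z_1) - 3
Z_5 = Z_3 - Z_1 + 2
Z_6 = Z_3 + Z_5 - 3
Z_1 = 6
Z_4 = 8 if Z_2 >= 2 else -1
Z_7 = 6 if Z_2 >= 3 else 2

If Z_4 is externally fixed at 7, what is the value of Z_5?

Intervening sets Z_4 = 7 and removes its equation (Z_4 = 8 if Z_2 >= 2 else -1).
No directed path runs from Z_4 to Z_5, so Z_5 keeps its natural value.
Z_3 = min(Z_2, Z_1) - 3  [with Z_2=4, Z_1=6]  = 1
Z_5 = Z_3 - Z_1 + 2  [with Z_3=1, Z_1=6]  = -3

-3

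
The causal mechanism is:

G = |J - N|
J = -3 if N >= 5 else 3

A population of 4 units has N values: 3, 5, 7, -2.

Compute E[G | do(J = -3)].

do(J=-3) breaks J's dependence on N. With J=-3 fixed, G across the units is 6, 8, 10, 1, mean 6.25.

6.25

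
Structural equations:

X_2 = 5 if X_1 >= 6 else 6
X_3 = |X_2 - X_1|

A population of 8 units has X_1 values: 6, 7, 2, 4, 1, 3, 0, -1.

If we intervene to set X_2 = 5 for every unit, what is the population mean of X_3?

The intervention sets X_2=5 in all 8 units regardless of X_1. Recomputing X_3 per unit gives 1, 2, 3, 1, 4, 2, 5, 6; average 3.

3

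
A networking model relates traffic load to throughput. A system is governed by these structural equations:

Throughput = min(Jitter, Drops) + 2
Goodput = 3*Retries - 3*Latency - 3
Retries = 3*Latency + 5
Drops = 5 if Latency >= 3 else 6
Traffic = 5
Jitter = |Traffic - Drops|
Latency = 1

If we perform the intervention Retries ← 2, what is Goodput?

The intervention breaks the incoming arrows to Retries: Retries = 3*Latency + 5 no longer applies, and Retries = 2.
Goodput = 3*Retries - 3*Latency - 3  [with Retries=2, Latency=1]  = 0

0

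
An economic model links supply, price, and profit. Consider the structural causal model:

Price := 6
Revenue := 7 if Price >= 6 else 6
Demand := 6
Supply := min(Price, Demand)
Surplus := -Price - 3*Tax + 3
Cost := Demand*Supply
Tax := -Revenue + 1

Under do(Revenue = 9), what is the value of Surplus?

21

Under do(Revenue=9), the mechanism Revenue := 7 if Price >= 6 else 6 is discarded; Revenue is fixed at 9.
Tax = -Revenue + 1  [with Revenue=9]  = -8
Surplus = -Price - 3*Tax + 3  [with Price=6, Tax=-8]  = 21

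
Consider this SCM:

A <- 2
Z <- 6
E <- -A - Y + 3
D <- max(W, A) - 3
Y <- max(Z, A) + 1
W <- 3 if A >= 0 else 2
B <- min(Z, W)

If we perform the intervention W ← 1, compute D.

do(W=1) replaces the equation W <- 3 if A >= 0 else 2 with the constant W = 1.
D = max(W, A) - 3  [with W=1, A=2]  = -1

-1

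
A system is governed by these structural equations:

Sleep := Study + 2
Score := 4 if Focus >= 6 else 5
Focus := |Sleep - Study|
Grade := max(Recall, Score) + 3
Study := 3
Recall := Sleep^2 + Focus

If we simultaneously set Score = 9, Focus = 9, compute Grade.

37

The joint intervention fixes Score = 9, Focus = 9, removing each variable's own equation.
Sleep = Study + 2  [with Study=3]  = 5
Recall = Sleep^2 + Focus  [with Sleep=5, Focus=9]  = 34
Grade = max(Recall, Score) + 3  [with Recall=34, Score=9]  = 37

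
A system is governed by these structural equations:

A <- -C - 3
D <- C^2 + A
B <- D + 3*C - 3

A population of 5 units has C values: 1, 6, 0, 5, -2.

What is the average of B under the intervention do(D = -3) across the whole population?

The intervention sets D=-3 in all 5 units regardless of C. Recomputing B per unit gives -3, 12, -6, 9, -12; average 0.

0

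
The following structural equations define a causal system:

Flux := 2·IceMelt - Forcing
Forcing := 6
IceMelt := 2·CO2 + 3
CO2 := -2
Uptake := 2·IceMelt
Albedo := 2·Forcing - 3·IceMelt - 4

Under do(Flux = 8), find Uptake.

The intervention breaks the incoming arrows to Flux: Flux := 2·IceMelt - Forcing no longer applies, and Flux = 8.
Since Uptake is not a descendant of the intervened variable, it is unaffected.
IceMelt = 2·CO2 + 3  [with CO2=-2]  = -1
Uptake = 2·IceMelt  [with IceMelt=-1]  = -2

-2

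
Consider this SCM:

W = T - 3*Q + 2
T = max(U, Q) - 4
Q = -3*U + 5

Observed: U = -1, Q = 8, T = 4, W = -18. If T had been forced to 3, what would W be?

The intervention breaks the incoming arrows to T: T = max(U, Q) - 4 no longer applies, and T = 3.
Q = -3*U + 5  [with U=-1]  = 8
W = T - 3*Q + 2  [with T=3, Q=8]  = -19

-19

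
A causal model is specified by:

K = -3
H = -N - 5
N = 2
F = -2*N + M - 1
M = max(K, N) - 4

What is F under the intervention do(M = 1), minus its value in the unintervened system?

3

do(M=1) replaces the equation M = max(K, N) - 4 with the constant M = 1.
F = -2*N + M - 1  [with N=2, M=1]  = -4
Without intervention: M = max(K, N) - 4  [with K=-3, N=2]  = -2; F = -2*N + M - 1  [with N=2, M=-2]  = -7.
Change = -4 − (-7) = 3.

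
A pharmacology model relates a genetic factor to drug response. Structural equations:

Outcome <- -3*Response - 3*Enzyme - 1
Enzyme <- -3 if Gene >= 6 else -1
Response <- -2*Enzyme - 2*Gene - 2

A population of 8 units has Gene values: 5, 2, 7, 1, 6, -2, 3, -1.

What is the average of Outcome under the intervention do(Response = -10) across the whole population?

do(Response=-10) breaks Response's dependence on Gene. With Response=-10 fixed, Outcome across the units is 32, 32, 38, 32, 38, 32, 32, 32, mean 33.5.

33.5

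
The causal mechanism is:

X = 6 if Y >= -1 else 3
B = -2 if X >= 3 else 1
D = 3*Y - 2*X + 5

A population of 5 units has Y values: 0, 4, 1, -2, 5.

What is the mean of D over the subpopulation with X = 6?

Observing X=6 restricts to units where X's equation naturally yields 6: Y ∈ {0, 4, 1, 5}. In that subpopulation D = -7, 5, -4, 8, mean 0.5.

0.5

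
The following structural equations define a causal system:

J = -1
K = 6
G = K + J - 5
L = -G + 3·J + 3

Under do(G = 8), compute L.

The intervention breaks the incoming arrows to G: G = K + J - 5 no longer applies, and G = 8.
L = -G + 3·J + 3  [with G=8, J=-1]  = -8

-8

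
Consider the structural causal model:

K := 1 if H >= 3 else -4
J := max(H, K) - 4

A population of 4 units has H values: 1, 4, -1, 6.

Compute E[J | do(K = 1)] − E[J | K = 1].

Every unit gets K=1 under the intervention. J values become -3, 0, -3, 2; E[J|do(K=1)] = -1.
Observing K=1 restricts to units where K's equation naturally yields 1: H ∈ {4, 6}. In that subpopulation J = 0, 2, mean 1.
Difference = -1 − 1 = -2.

-2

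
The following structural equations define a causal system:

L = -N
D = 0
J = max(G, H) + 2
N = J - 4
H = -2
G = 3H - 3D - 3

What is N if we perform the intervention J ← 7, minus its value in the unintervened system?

7

Intervening sets J = 7 and removes its equation (J = max(G, H) + 2).
N = J - 4  [with J=7]  = 3
Without intervention: G = 3H - 3D - 3  [with H=-2, D=0]  = -9; J = max(G, H) + 2  [with G=-9, H=-2]  = 0; N = J - 4  [with J=0]  = -4.
Change = 3 − (-4) = 7.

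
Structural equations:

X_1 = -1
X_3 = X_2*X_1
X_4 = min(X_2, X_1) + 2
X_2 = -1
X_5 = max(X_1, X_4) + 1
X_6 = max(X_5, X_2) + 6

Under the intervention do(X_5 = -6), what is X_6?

The intervention breaks the incoming arrows to X_5: X_5 = max(X_1, X_4) + 1 no longer applies, and X_5 = -6.
X_6 = max(X_5, X_2) + 6  [with X_5=-6, X_2=-1]  = 5

5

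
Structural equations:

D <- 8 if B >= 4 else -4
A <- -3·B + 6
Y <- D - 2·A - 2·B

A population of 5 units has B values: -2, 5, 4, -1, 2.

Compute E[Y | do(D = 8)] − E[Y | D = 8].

-11.6

do(D=8) breaks D's dependence on B. With D=8 fixed, Y across the units is -12, 16, 12, -8, 4, mean 2.4.
Conditioning on D=8 selects the 2 unit(s) with B ∈ {5, 4}. Their Y values: 16, 12. Mean = 14.
Difference = 2.4 − 14 = -11.6.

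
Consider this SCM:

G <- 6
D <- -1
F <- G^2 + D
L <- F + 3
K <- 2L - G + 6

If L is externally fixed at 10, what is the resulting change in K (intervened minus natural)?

-56

Intervening sets L = 10 and removes its equation (L <- F + 3).
K = 2L - G + 6  [with L=10, G=6]  = 20
Without intervention: F = G^2 + D  [with G=6, D=-1]  = 35; L = F + 3  [with F=35]  = 38; K = 2L - G + 6  [with L=38, G=6]  = 76.
Change = 20 − 76 = -56.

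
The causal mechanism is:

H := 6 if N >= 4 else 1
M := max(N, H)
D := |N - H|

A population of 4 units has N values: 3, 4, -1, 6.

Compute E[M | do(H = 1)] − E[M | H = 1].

Every unit gets H=1 under the intervention. M values become 3, 4, 1, 6; E[M|do(H=1)] = 3.5.
Observing H=1 restricts to units where H's equation naturally yields 1: N ∈ {3, -1}. In that subpopulation M = 3, 1, mean 2.
Difference = 3.5 − 2 = 1.5.

1.5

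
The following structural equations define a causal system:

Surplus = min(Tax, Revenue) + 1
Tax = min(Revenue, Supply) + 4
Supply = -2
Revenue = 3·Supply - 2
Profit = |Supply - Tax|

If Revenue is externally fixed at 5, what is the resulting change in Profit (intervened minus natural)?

Under do(Revenue=5), the mechanism Revenue = 3·Supply - 2 is discarded; Revenue is fixed at 5.
Tax = min(Revenue, Supply) + 4  [with Revenue=5, Supply=-2]  = 2
Profit = |Supply - Tax|  [with Supply=-2, Tax=2]  = 4
Without intervention: Revenue = 3·Supply - 2  [with Supply=-2]  = -8; Tax = min(Revenue, Supply) + 4  [with Revenue=-8, Supply=-2]  = -4; Profit = |Supply - Tax|  [with Supply=-2, Tax=-4]  = 2.
Change = 4 − 2 = 2.

2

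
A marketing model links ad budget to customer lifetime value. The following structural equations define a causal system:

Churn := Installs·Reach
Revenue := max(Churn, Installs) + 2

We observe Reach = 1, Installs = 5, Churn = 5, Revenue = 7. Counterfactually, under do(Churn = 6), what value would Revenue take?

The intervention breaks the incoming arrows to Churn: Churn := Installs·Reach no longer applies, and Churn = 6.
Revenue = max(Churn, Installs) + 2  [with Churn=6, Installs=5]  = 8

8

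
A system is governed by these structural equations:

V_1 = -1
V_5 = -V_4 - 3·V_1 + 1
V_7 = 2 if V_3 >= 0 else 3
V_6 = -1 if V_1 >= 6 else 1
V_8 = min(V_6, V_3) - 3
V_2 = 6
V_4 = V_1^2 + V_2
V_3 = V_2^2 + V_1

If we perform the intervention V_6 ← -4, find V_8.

Intervening sets V_6 = -4 and removes its equation (V_6 = -1 if V_1 >= 6 else 1).
V_3 = V_2^2 + V_1  [with V_2=6, V_1=-1]  = 35
V_8 = min(V_6, V_3) - 3  [with V_6=-4, V_3=35]  = -7

-7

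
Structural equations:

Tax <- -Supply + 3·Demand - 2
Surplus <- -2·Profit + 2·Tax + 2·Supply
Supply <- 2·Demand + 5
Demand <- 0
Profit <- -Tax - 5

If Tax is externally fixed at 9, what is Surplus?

do(Tax=9) replaces the equation Tax <- -Supply + 3·Demand - 2 with the constant Tax = 9.
Supply = 2·Demand + 5  [with Demand=0]  = 5
Profit = -Tax - 5  [with Tax=9]  = -14
Surplus = -2·Profit + 2·Tax + 2·Supply  [with Profit=-14, Tax=9, Supply=5]  = 56

56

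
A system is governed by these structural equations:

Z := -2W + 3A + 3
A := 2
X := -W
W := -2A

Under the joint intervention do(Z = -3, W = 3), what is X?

-3

Setting Z = -3, W = 3 by intervention discards those variables' equations.
X = -W  [with W=3]  = -3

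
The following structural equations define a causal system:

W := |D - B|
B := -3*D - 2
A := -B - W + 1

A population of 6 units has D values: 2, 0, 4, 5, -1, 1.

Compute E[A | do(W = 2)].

do(W=2) breaks W's dependence on D. With W=2 fixed, A across the units is 7, 1, 13, 16, -2, 4, mean 6.5.

6.5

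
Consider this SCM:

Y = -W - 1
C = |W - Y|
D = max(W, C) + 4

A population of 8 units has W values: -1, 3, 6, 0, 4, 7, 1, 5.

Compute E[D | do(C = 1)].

7.5

The intervention sets C=1 in all 8 units regardless of W. Recomputing D per unit gives 5, 7, 10, 5, 8, 11, 5, 9; average 7.5.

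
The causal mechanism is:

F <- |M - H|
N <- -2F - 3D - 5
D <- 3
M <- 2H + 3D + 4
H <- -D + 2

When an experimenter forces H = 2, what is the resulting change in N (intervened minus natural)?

-6

do(H=2) replaces the equation H <- -D + 2 with the constant H = 2.
M = 2H + 3D + 4  [with H=2, D=3]  = 17
F = |M - H|  [with M=17, H=2]  = 15
N = -2F - 3D - 5  [with F=15, D=3]  = -44
Without intervention: H = -D + 2  [with D=3]  = -1; M = 2H + 3D + 4  [with H=-1, D=3]  = 11; F = |M - H|  [with M=11, H=-1]  = 12; N = -2F - 3D - 5  [with F=12, D=3]  = -38.
Change = -44 − (-38) = -6.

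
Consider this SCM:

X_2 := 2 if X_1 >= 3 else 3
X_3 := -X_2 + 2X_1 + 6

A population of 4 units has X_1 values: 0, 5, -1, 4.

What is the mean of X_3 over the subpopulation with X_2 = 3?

Conditioning on X_2=3 selects the 2 unit(s) with X_1 ∈ {0, -1}. Their X_3 values: 3, 1. Mean = 2.

2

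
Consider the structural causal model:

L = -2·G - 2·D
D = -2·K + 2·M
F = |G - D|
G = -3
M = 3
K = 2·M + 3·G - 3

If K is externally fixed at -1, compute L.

-10

The intervention breaks the incoming arrows to K: K = 2·M + 3·G - 3 no longer applies, and K = -1.
D = -2·K + 2·M  [with K=-1, M=3]  = 8
L = -2·G - 2·D  [with G=-3, D=8]  = -10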